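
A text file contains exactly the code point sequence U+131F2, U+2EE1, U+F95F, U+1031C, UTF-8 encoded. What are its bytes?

U+131F2: 4-byte form → F0 93 87 B2.
U+2EE1: 3-byte form → E2 BB A1.
U+F95F: 3-byte form → EF A5 9F.
U+1031C: 4-byte form → F0 90 8C 9C.
Concatenated (14 bytes): F0 93 87 B2 E2 BB A1 EF A5 9F F0 90 8C 9C.

F0 93 87 B2 E2 BB A1 EF A5 9F F0 90 8C 9C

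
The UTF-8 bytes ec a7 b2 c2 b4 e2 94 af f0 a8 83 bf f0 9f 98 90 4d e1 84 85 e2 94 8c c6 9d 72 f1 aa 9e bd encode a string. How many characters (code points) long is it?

11

Byte at offset 0: 0xEC = 11101100 → 3-byte char (#1). Advance 3.
Byte at offset 3: 0xC2 = 11000010 → 2-byte char (#2). Advance 2.
Byte at offset 5: 0xE2 = 11100010 → 3-byte char (#3). Advance 3.
Byte at offset 8: 0xF0 = 11110000 → 4-byte char (#4). Advance 4.
Byte at offset 12: 0xF0 = 11110000 → 4-byte char (#5). Advance 4.
Byte at offset 16: 0x4D = 01001101 → 1-byte char (#6). Advance 1.
Byte at offset 17: 0xE1 = 11100001 → 3-byte char (#7). Advance 3.
Byte at offset 20: 0xE2 = 11100010 → 3-byte char (#8). Advance 3.
Byte at offset 23: 0xC6 = 11000110 → 2-byte char (#9). Advance 2.
Byte at offset 25: 0x72 = 01110010 → 1-byte char (#10). Advance 1.
Byte at offset 26: 0xF1 = 11110001 → 4-byte char (#11). Advance 4.
Reached end at offset 30 after 11 code points.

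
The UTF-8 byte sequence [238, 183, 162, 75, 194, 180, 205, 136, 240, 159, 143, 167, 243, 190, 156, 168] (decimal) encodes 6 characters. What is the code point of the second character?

Offset 0: leading byte 0xEE = 11101110 → 3-byte char #1 = EE B7 A2.
Offset 3: leading byte 0x4B = 01001011 → 1-byte char #2 = 4B.
Leading byte 0x4B = 01001011 matches 0xxxxxxx → 1-byte sequence.
Byte 1: 0x4B = 01001011, payload 1001011 (7 bits).
Concatenate: 1001011 = 0x4B (7 bits → U+004B).

U+004B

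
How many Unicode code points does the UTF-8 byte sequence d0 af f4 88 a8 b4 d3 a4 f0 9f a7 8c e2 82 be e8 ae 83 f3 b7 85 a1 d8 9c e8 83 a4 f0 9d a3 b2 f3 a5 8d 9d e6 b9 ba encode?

Byte at offset 0: 0xD0 = 11010000 → 2-byte char (#1). Advance 2.
Byte at offset 2: 0xF4 = 11110100 → 4-byte char (#2). Advance 4.
Byte at offset 6: 0xD3 = 11010011 → 2-byte char (#3). Advance 2.
Byte at offset 8: 0xF0 = 11110000 → 4-byte char (#4). Advance 4.
Byte at offset 12: 0xE2 = 11100010 → 3-byte char (#5). Advance 3.
Byte at offset 15: 0xE8 = 11101000 → 3-byte char (#6). Advance 3.
Byte at offset 18: 0xF3 = 11110011 → 4-byte char (#7). Advance 4.
Byte at offset 22: 0xD8 = 11011000 → 2-byte char (#8). Advance 2.
Byte at offset 24: 0xE8 = 11101000 → 3-byte char (#9). Advance 3.
Byte at offset 27: 0xF0 = 11110000 → 4-byte char (#10). Advance 4.
Byte at offset 31: 0xF3 = 11110011 → 4-byte char (#11). Advance 4.
Byte at offset 35: 0xE6 = 11100110 → 3-byte char (#12). Advance 3.
Reached end at offset 38 after 12 code points.

12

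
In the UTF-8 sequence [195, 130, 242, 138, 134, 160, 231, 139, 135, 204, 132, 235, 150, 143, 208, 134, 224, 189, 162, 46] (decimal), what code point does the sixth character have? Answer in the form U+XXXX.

Offset 0: leading byte 0xC3 = 11000011 → 2-byte char #1 = C3 82.
Offset 2: leading byte 0xF2 = 11110010 → 4-byte char #2 = F2 8A 86 A0.
Offset 6: leading byte 0xE7 = 11100111 → 3-byte char #3 = E7 8B 87.
Offset 9: leading byte 0xCC = 11001100 → 2-byte char #4 = CC 84.
Offset 11: leading byte 0xEB = 11101011 → 3-byte char #5 = EB 96 8F.
Offset 14: leading byte 0xD0 = 11010000 → 2-byte char #6 = D0 86.
Leading byte 0xD0 = 11010000 matches 110xxxxx → 2-byte sequence.
Byte 1: 0xD0 = 11010000, payload 10000 (5 bits).
Byte 2: 0x86 = 10000110 (10xxxxxx ✓), payload 000110.
Concatenate: 10000000110 = 0x406 (11 bits → U+0406).

U+0406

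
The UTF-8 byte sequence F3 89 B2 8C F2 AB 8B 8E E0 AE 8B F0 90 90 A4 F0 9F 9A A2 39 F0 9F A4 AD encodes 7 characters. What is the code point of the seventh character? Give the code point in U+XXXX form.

Offset 0: leading byte 0xF3 = 11110011 → 4-byte char #1 = F3 89 B2 8C.
Offset 4: leading byte 0xF2 = 11110010 → 4-byte char #2 = F2 AB 8B 8E.
Offset 8: leading byte 0xE0 = 11100000 → 3-byte char #3 = E0 AE 8B.
Offset 11: leading byte 0xF0 = 11110000 → 4-byte char #4 = F0 90 90 A4.
Offset 15: leading byte 0xF0 = 11110000 → 4-byte char #5 = F0 9F 9A A2.
Offset 19: leading byte 0x39 = 00111001 → 1-byte char #6 = 39.
Offset 20: leading byte 0xF0 = 11110000 → 4-byte char #7 = F0 9F A4 AD.
Leading byte 0xF0 = 11110000 matches 11110xxx → 4-byte sequence.
Byte 1: 0xF0 = 11110000, payload 000 (3 bits).
Byte 2: 0x9F = 10011111 (10xxxxxx ✓), payload 011111.
Byte 3: 0xA4 = 10100100 (10xxxxxx ✓), payload 100100.
Byte 4: 0xAD = 10101101 (10xxxxxx ✓), payload 101101.
Concatenate: 000011111100100101101 = 0x1F92D (21 bits → U+1F92D).

U+1F92D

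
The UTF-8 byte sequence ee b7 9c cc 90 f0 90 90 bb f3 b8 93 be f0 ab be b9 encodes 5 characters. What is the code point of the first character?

Offset 0: leading byte 0xEE = 11101110 → 3-byte char #1 = EE B7 9C.
Leading byte 0xEE = 11101110 matches 1110xxxx → 3-byte sequence.
Byte 1: 0xEE = 11101110, payload 1110 (4 bits).
Byte 2: 0xB7 = 10110111 (10xxxxxx ✓), payload 110111.
Byte 3: 0x9C = 10011100 (10xxxxxx ✓), payload 011100.
Concatenate: 1110110111011100 = 0xEDDC (16 bits → U+EDDC).

U+EDDC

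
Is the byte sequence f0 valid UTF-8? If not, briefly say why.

Leading byte 0xF0 = 11110000 → 4-byte form, but only 1 byte is present.

invalid (sequence truncated)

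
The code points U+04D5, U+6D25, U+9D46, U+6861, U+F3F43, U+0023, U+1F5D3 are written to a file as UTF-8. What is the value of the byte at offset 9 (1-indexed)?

0xE6

1-indexed offset 9 is 0-indexed offset 8.
U+04D5 → 2-byte form D3 95 at offsets 0–1.
U+6D25 → 3-byte form E6 B4 A5 at offsets 2–4.
U+9D46 → 3-byte form E9 B5 86 at offsets 5–7.
U+6861 → 3-byte form E6 A1 A1 at offsets 8–10.
Offset 8 falls in char 4's range; it's byte 1 of E6 A1 A1 = 0xE6.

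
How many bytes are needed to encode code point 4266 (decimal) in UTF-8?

U+10AA = 0x10AA. UTF-8 uses 1 byte below 0x80, 2 below 0x800, 3 below 0x10000, 4 up to 0x10FFFF. 0x10AA is in U+0800–U+FFFF → 3 bytes.

3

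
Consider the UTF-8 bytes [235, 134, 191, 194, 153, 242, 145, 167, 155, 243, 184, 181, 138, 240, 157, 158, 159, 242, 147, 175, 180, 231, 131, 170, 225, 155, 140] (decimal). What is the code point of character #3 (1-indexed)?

U+919DB

Offset 0: leading byte 0xEB = 11101011 → 3-byte char #1 = EB 86 BF.
Offset 3: leading byte 0xC2 = 11000010 → 2-byte char #2 = C2 99.
Offset 5: leading byte 0xF2 = 11110010 → 4-byte char #3 = F2 91 A7 9B.
Leading byte 0xF2 = 11110010 matches 11110xxx → 4-byte sequence.
Byte 1: 0xF2 = 11110010, payload 010 (3 bits).
Byte 2: 0x91 = 10010001 (10xxxxxx ✓), payload 010001.
Byte 3: 0xA7 = 10100111 (10xxxxxx ✓), payload 100111.
Byte 4: 0x9B = 10011011 (10xxxxxx ✓), payload 011011.
Concatenate: 010010001100111011011 = 0x919DB (21 bits → U+919DB).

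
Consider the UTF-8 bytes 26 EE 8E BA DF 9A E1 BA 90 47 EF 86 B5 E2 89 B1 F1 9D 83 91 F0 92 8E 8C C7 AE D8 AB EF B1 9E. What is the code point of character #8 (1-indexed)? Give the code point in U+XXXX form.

U+5D0D1

Offset 0: leading byte 0x26 = 00100110 → 1-byte char #1 = 26.
Offset 1: leading byte 0xEE = 11101110 → 3-byte char #2 = EE 8E BA.
Offset 4: leading byte 0xDF = 11011111 → 2-byte char #3 = DF 9A.
Offset 6: leading byte 0xE1 = 11100001 → 3-byte char #4 = E1 BA 90.
Offset 9: leading byte 0x47 = 01000111 → 1-byte char #5 = 47.
Offset 10: leading byte 0xEF = 11101111 → 3-byte char #6 = EF 86 B5.
Offset 13: leading byte 0xE2 = 11100010 → 3-byte char #7 = E2 89 B1.
Offset 16: leading byte 0xF1 = 11110001 → 4-byte char #8 = F1 9D 83 91.
Leading byte 0xF1 = 11110001 matches 11110xxx → 4-byte sequence.
Byte 1: 0xF1 = 11110001, payload 001 (3 bits).
Byte 2: 0x9D = 10011101 (10xxxxxx ✓), payload 011101.
Byte 3: 0x83 = 10000011 (10xxxxxx ✓), payload 000011.
Byte 4: 0x91 = 10010001 (10xxxxxx ✓), payload 010001.
Concatenate: 001011101000011010001 = 0x5D0D1 (21 bits → U+5D0D1).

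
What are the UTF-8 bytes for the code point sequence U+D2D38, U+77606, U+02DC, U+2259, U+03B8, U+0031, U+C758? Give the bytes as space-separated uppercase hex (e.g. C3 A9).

F3 92 B4 B8 F1 B7 98 86 CB 9C E2 89 99 CE B8 31 EC 9D 98

U+D2D38: 4-byte form → F3 92 B4 B8.
U+77606: 4-byte form → F1 B7 98 86.
U+02DC: 2-byte form → CB 9C.
U+2259: 3-byte form → E2 89 99.
U+03B8: 2-byte form → CE B8.
U+0031: 1-byte form → 31.
U+C758: 3-byte form → EC 9D 98.
Concatenated (19 bytes): F3 92 B4 B8 F1 B7 98 86 CB 9C E2 89 99 CE B8 31 EC 9D 98.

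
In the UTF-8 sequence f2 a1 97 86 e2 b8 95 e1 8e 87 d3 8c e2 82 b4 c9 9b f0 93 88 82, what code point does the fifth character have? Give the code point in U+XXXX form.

Offset 0: leading byte 0xF2 = 11110010 → 4-byte char #1 = F2 A1 97 86.
Offset 4: leading byte 0xE2 = 11100010 → 3-byte char #2 = E2 B8 95.
Offset 7: leading byte 0xE1 = 11100001 → 3-byte char #3 = E1 8E 87.
Offset 10: leading byte 0xD3 = 11010011 → 2-byte char #4 = D3 8C.
Offset 12: leading byte 0xE2 = 11100010 → 3-byte char #5 = E2 82 B4.
Leading byte 0xE2 = 11100010 matches 1110xxxx → 3-byte sequence.
Byte 1: 0xE2 = 11100010, payload 0010 (4 bits).
Byte 2: 0x82 = 10000010 (10xxxxxx ✓), payload 000010.
Byte 3: 0xB4 = 10110100 (10xxxxxx ✓), payload 110100.
Concatenate: 0010000010110100 = 0x20B4 (16 bits → U+20B4).

U+20B4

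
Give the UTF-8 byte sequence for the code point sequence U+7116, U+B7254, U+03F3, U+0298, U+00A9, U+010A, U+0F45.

U+7116: 3-byte form → E7 84 96.
U+B7254: 4-byte form → F2 B7 89 94.
U+03F3: 2-byte form → CF B3.
U+0298: 2-byte form → CA 98.
U+00A9: 2-byte form → C2 A9.
U+010A: 2-byte form → C4 8A.
U+0F45: 3-byte form → E0 BD 85.
Concatenated (18 bytes): E7 84 96 F2 B7 89 94 CF B3 CA 98 C2 A9 C4 8A E0 BD 85.

E7 84 96 F2 B7 89 94 CF B3 CA 98 C2 A9 C4 8A E0 BD 85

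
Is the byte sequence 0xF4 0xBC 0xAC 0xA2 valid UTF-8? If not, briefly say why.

invalid (encodes a value above U+10FFFF)

Leading byte 0xF4 = 11110100 → 4-byte form.
Payload = 0x13CB22, which exceeds U+10FFFF, the maximum Unicode code point. (Leading bytes F5–FF, or F4 followed by ≥ 0x90, are invalid.)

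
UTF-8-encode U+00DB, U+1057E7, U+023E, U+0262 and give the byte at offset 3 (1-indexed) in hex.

0xF4

1-indexed offset 3 is 0-indexed offset 2.
U+00DB → 2-byte form C3 9B at offsets 0–1.
U+1057E7 → 4-byte form F4 85 9F A7 at offsets 2–5.
Offset 2 falls in char 2's range; it's byte 1 of F4 85 9F A7 = 0xF4.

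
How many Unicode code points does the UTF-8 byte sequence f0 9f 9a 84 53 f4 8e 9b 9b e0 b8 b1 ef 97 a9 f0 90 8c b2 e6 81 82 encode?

Byte at offset 0: 0xF0 = 11110000 → 4-byte char (#1). Advance 4.
Byte at offset 4: 0x53 = 01010011 → 1-byte char (#2). Advance 1.
Byte at offset 5: 0xF4 = 11110100 → 4-byte char (#3). Advance 4.
Byte at offset 9: 0xE0 = 11100000 → 3-byte char (#4). Advance 3.
Byte at offset 12: 0xEF = 11101111 → 3-byte char (#5). Advance 3.
Byte at offset 15: 0xF0 = 11110000 → 4-byte char (#6). Advance 4.
Byte at offset 19: 0xE6 = 11100110 → 3-byte char (#7). Advance 3.
Reached end at offset 22 after 7 code points.

7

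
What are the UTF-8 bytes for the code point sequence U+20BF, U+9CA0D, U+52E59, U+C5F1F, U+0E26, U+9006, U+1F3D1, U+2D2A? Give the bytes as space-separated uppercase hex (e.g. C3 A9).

E2 82 BF F2 9C A8 8D F1 92 B9 99 F3 85 BC 9F E0 B8 A6 E9 80 86 F0 9F 8F 91 E2 B4 AA

U+20BF: 3-byte form → E2 82 BF.
U+9CA0D: 4-byte form → F2 9C A8 8D.
U+52E59: 4-byte form → F1 92 B9 99.
U+C5F1F: 4-byte form → F3 85 BC 9F.
U+0E26: 3-byte form → E0 B8 A6.
U+9006: 3-byte form → E9 80 86.
U+1F3D1: 4-byte form → F0 9F 8F 91.
U+2D2A: 3-byte form → E2 B4 AA.
Concatenated (28 bytes): E2 82 BF F2 9C A8 8D F1 92 B9 99 F3 85 BC 9F E0 B8 A6 E9 80 86 F0 9F 8F 91 E2 B4 AA.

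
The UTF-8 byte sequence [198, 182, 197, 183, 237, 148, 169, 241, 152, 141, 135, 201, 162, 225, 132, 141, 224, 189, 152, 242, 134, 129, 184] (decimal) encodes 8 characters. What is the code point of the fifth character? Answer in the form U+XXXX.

U+0262

Offset 0: leading byte 0xC6 = 11000110 → 2-byte char #1 = C6 B6.
Offset 2: leading byte 0xC5 = 11000101 → 2-byte char #2 = C5 B7.
Offset 4: leading byte 0xED = 11101101 → 3-byte char #3 = ED 94 A9.
Offset 7: leading byte 0xF1 = 11110001 → 4-byte char #4 = F1 98 8D 87.
Offset 11: leading byte 0xC9 = 11001001 → 2-byte char #5 = C9 A2.
Leading byte 0xC9 = 11001001 matches 110xxxxx → 2-byte sequence.
Byte 1: 0xC9 = 11001001, payload 01001 (5 bits).
Byte 2: 0xA2 = 10100010 (10xxxxxx ✓), payload 100010.
Concatenate: 01001100010 = 0x262 (11 bits → U+0262).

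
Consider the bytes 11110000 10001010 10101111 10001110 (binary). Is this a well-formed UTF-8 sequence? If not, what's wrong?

invalid (overlong encoding)

Leading byte 0xF0 = 11110000 → 4-byte form.
Continuation bytes all match 10xxxxxx. Payload decodes to 0xABCE.
But 0xABCE < 0x10000, the minimum for a 4-byte sequence — this is an overlong encoding.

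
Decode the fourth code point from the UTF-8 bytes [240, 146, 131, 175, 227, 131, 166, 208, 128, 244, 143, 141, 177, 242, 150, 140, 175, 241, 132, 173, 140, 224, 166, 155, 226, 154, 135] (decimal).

Offset 0: leading byte 0xF0 = 11110000 → 4-byte char #1 = F0 92 83 AF.
Offset 4: leading byte 0xE3 = 11100011 → 3-byte char #2 = E3 83 A6.
Offset 7: leading byte 0xD0 = 11010000 → 2-byte char #3 = D0 80.
Offset 9: leading byte 0xF4 = 11110100 → 4-byte char #4 = F4 8F 8D B1.
Leading byte 0xF4 = 11110100 matches 11110xxx → 4-byte sequence.
Byte 1: 0xF4 = 11110100, payload 100 (3 bits).
Byte 2: 0x8F = 10001111 (10xxxxxx ✓), payload 001111.
Byte 3: 0x8D = 10001101 (10xxxxxx ✓), payload 001101.
Byte 4: 0xB1 = 10110001 (10xxxxxx ✓), payload 110001.
Concatenate: 100001111001101110001 = 0x10F371 (21 bits → U+10F371).

U+10F371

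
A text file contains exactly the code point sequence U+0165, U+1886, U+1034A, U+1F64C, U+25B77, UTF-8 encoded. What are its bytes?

U+0165: 2-byte form → C5 A5.
U+1886: 3-byte form → E1 A2 86.
U+1034A: 4-byte form → F0 90 8D 8A.
U+1F64C: 4-byte form → F0 9F 99 8C.
U+25B77: 4-byte form → F0 A5 AD B7.
Concatenated (17 bytes): C5 A5 E1 A2 86 F0 90 8D 8A F0 9F 99 8C F0 A5 AD B7.

C5 A5 E1 A2 86 F0 90 8D 8A F0 9F 99 8C F0 A5 AD B7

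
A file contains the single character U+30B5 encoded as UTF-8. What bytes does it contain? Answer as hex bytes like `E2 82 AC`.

U+30B5 = 0x30B5 = 12469 decimal. In range U+0800–U+FFFF → 3-byte form: 1110xxxx 10xxxxxx 10xxxxxx.
Binary (16 bits): 0011000010110101.
Split 4+6+6: 0011 | 000010 | 110101.
Byte 1: 11100011 = 0xE3.
Byte 2: 10000010 = 0x82.
Byte 3: 10110101 = 0xB5.

E3 82 B5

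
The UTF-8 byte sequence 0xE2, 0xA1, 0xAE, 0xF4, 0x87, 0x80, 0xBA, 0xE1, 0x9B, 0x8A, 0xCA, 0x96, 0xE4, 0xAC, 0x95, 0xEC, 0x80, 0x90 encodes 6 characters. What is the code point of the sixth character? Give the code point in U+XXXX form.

U+C010

Offset 0: leading byte 0xE2 = 11100010 → 3-byte char #1 = E2 A1 AE.
Offset 3: leading byte 0xF4 = 11110100 → 4-byte char #2 = F4 87 80 BA.
Offset 7: leading byte 0xE1 = 11100001 → 3-byte char #3 = E1 9B 8A.
Offset 10: leading byte 0xCA = 11001010 → 2-byte char #4 = CA 96.
Offset 12: leading byte 0xE4 = 11100100 → 3-byte char #5 = E4 AC 95.
Offset 15: leading byte 0xEC = 11101100 → 3-byte char #6 = EC 80 90.
Leading byte 0xEC = 11101100 matches 1110xxxx → 3-byte sequence.
Byte 1: 0xEC = 11101100, payload 1100 (4 bits).
Byte 2: 0x80 = 10000000 (10xxxxxx ✓), payload 000000.
Byte 3: 0x90 = 10010000 (10xxxxxx ✓), payload 010000.
Concatenate: 1100000000010000 = 0xC010 (16 bits → U+C010).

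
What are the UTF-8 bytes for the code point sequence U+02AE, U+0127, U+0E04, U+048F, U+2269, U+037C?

CA AE C4 A7 E0 B8 84 D2 8F E2 89 A9 CD BC

U+02AE: 2-byte form → CA AE.
U+0127: 2-byte form → C4 A7.
U+0E04: 3-byte form → E0 B8 84.
U+048F: 2-byte form → D2 8F.
U+2269: 3-byte form → E2 89 A9.
U+037C: 2-byte form → CD BC.
Concatenated (14 bytes): CA AE C4 A7 E0 B8 84 D2 8F E2 89 A9 CD BC.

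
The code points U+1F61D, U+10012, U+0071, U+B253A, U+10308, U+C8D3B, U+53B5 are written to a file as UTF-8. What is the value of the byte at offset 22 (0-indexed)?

0x8E

U+1F61D → 4-byte form F0 9F 98 9D at offsets 0–3.
U+10012 → 4-byte form F0 90 80 92 at offsets 4–7.
U+0071 → 1-byte form 71 at offsets 8–8.
U+B253A → 4-byte form F2 B2 94 BA at offsets 9–12.
U+10308 → 4-byte form F0 90 8C 88 at offsets 13–16.
U+C8D3B → 4-byte form F3 88 B4 BB at offsets 17–20.
U+53B5 → 3-byte form E5 8E B5 at offsets 21–23.
Offset 22 falls in char 7's range; it's byte 2 of E5 8E B5 = 0x8E.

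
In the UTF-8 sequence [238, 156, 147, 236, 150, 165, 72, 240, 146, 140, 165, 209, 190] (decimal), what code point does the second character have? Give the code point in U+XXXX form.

Offset 0: leading byte 0xEE = 11101110 → 3-byte char #1 = EE 9C 93.
Offset 3: leading byte 0xEC = 11101100 → 3-byte char #2 = EC 96 A5.
Leading byte 0xEC = 11101100 matches 1110xxxx → 3-byte sequence.
Byte 1: 0xEC = 11101100, payload 1100 (4 bits).
Byte 2: 0x96 = 10010110 (10xxxxxx ✓), payload 010110.
Byte 3: 0xA5 = 10100101 (10xxxxxx ✓), payload 100101.
Concatenate: 1100010110100101 = 0xC5A5 (16 bits → U+C5A5).

U+C5A5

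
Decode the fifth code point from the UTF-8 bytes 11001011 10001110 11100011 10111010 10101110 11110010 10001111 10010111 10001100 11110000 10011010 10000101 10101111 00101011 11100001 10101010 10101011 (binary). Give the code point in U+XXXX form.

Offset 0: leading byte 0xCB = 11001011 → 2-byte char #1 = CB 8E.
Offset 2: leading byte 0xE3 = 11100011 → 3-byte char #2 = E3 BA AE.
Offset 5: leading byte 0xF2 = 11110010 → 4-byte char #3 = F2 8F 97 8C.
Offset 9: leading byte 0xF0 = 11110000 → 4-byte char #4 = F0 9A 85 AF.
Offset 13: leading byte 0x2B = 00101011 → 1-byte char #5 = 2B.
Leading byte 0x2B = 00101011 matches 0xxxxxxx → 1-byte sequence.
Byte 1: 0x2B = 00101011, payload 0101011 (7 bits).
Concatenate: 0101011 = 0x2B (7 bits → U+002B).

U+002B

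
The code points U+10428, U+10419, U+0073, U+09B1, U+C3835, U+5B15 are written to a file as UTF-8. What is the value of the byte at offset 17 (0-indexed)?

U+10428 → 4-byte form F0 90 90 A8 at offsets 0–3.
U+10419 → 4-byte form F0 90 90 99 at offsets 4–7.
U+0073 → 1-byte form 73 at offsets 8–8.
U+09B1 → 3-byte form E0 A6 B1 at offsets 9–11.
U+C3835 → 4-byte form F3 83 A0 B5 at offsets 12–15.
U+5B15 → 3-byte form E5 AC 95 at offsets 16–18.
Offset 17 falls in char 6's range; it's byte 2 of E5 AC 95 = 0xAC.

0xAC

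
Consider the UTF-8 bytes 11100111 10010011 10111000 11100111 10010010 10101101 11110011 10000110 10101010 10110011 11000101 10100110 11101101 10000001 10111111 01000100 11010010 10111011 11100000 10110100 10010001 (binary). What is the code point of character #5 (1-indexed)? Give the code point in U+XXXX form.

Offset 0: leading byte 0xE7 = 11100111 → 3-byte char #1 = E7 93 B8.
Offset 3: leading byte 0xE7 = 11100111 → 3-byte char #2 = E7 92 AD.
Offset 6: leading byte 0xF3 = 11110011 → 4-byte char #3 = F3 86 AA B3.
Offset 10: leading byte 0xC5 = 11000101 → 2-byte char #4 = C5 A6.
Offset 12: leading byte 0xED = 11101101 → 3-byte char #5 = ED 81 BF.
Leading byte 0xED = 11101101 matches 1110xxxx → 3-byte sequence.
Byte 1: 0xED = 11101101, payload 1101 (4 bits).
Byte 2: 0x81 = 10000001 (10xxxxxx ✓), payload 000001.
Byte 3: 0xBF = 10111111 (10xxxxxx ✓), payload 111111.
Concatenate: 1101000001111111 = 0xD07F (16 bits → U+D07F).

U+D07F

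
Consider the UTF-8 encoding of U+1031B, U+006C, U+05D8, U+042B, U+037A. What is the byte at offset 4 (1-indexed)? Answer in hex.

0x9B

1-indexed offset 4 is 0-indexed offset 3.
U+1031B → 4-byte form F0 90 8C 9B at offsets 0–3.
Offset 3 falls in char 1's range; it's byte 4 of F0 90 8C 9B = 0x9B.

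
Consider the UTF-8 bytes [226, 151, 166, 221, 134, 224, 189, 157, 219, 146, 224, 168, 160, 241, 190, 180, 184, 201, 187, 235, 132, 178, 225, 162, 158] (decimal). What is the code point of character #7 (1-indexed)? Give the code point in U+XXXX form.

U+027B

Offset 0: leading byte 0xE2 = 11100010 → 3-byte char #1 = E2 97 A6.
Offset 3: leading byte 0xDD = 11011101 → 2-byte char #2 = DD 86.
Offset 5: leading byte 0xE0 = 11100000 → 3-byte char #3 = E0 BD 9D.
Offset 8: leading byte 0xDB = 11011011 → 2-byte char #4 = DB 92.
Offset 10: leading byte 0xE0 = 11100000 → 3-byte char #5 = E0 A8 A0.
Offset 13: leading byte 0xF1 = 11110001 → 4-byte char #6 = F1 BE B4 B8.
Offset 17: leading byte 0xC9 = 11001001 → 2-byte char #7 = C9 BB.
Leading byte 0xC9 = 11001001 matches 110xxxxx → 2-byte sequence.
Byte 1: 0xC9 = 11001001, payload 01001 (5 bits).
Byte 2: 0xBB = 10111011 (10xxxxxx ✓), payload 111011.
Concatenate: 01001111011 = 0x27B (11 bits → U+027B).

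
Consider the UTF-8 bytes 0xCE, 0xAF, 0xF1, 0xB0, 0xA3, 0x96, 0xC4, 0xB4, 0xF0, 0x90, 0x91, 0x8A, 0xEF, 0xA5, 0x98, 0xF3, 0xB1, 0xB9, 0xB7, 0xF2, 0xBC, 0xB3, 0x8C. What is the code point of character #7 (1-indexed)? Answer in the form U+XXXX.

Offset 0: leading byte 0xCE = 11001110 → 2-byte char #1 = CE AF.
Offset 2: leading byte 0xF1 = 11110001 → 4-byte char #2 = F1 B0 A3 96.
Offset 6: leading byte 0xC4 = 11000100 → 2-byte char #3 = C4 B4.
Offset 8: leading byte 0xF0 = 11110000 → 4-byte char #4 = F0 90 91 8A.
Offset 12: leading byte 0xEF = 11101111 → 3-byte char #5 = EF A5 98.
Offset 15: leading byte 0xF3 = 11110011 → 4-byte char #6 = F3 B1 B9 B7.
Offset 19: leading byte 0xF2 = 11110010 → 4-byte char #7 = F2 BC B3 8C.
Leading byte 0xF2 = 11110010 matches 11110xxx → 4-byte sequence.
Byte 1: 0xF2 = 11110010, payload 010 (3 bits).
Byte 2: 0xBC = 10111100 (10xxxxxx ✓), payload 111100.
Byte 3: 0xB3 = 10110011 (10xxxxxx ✓), payload 110011.
Byte 4: 0x8C = 10001100 (10xxxxxx ✓), payload 001100.
Concatenate: 010111100110011001100 = 0xBCCCC (21 bits → U+BCCCC).

U+BCCCC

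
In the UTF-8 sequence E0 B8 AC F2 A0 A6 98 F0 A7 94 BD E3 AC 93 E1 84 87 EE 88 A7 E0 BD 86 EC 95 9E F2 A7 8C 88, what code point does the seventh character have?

Offset 0: leading byte 0xE0 = 11100000 → 3-byte char #1 = E0 B8 AC.
Offset 3: leading byte 0xF2 = 11110010 → 4-byte char #2 = F2 A0 A6 98.
Offset 7: leading byte 0xF0 = 11110000 → 4-byte char #3 = F0 A7 94 BD.
Offset 11: leading byte 0xE3 = 11100011 → 3-byte char #4 = E3 AC 93.
Offset 14: leading byte 0xE1 = 11100001 → 3-byte char #5 = E1 84 87.
Offset 17: leading byte 0xEE = 11101110 → 3-byte char #6 = EE 88 A7.
Offset 20: leading byte 0xE0 = 11100000 → 3-byte char #7 = E0 BD 86.
Leading byte 0xE0 = 11100000 matches 1110xxxx → 3-byte sequence.
Byte 1: 0xE0 = 11100000, payload 0000 (4 bits).
Byte 2: 0xBD = 10111101 (10xxxxxx ✓), payload 111101.
Byte 3: 0x86 = 10000110 (10xxxxxx ✓), payload 000110.
Concatenate: 0000111101000110 = 0xF46 (16 bits → U+0F46).

U+0F46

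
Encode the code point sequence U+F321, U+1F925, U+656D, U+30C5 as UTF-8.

EF 8C A1 F0 9F A4 A5 E6 95 AD E3 83 85

U+F321: 3-byte form → EF 8C A1.
U+1F925: 4-byte form → F0 9F A4 A5.
U+656D: 3-byte form → E6 95 AD.
U+30C5: 3-byte form → E3 83 85.
Concatenated (13 bytes): EF 8C A1 F0 9F A4 A5 E6 95 AD E3 83 85.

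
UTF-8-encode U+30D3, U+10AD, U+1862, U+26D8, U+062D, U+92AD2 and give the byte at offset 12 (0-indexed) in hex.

0xD8

U+30D3 → 3-byte form E3 83 93 at offsets 0–2.
U+10AD → 3-byte form E1 82 AD at offsets 3–5.
U+1862 → 3-byte form E1 A1 A2 at offsets 6–8.
U+26D8 → 3-byte form E2 9B 98 at offsets 9–11.
U+062D → 2-byte form D8 AD at offsets 12–13.
Offset 12 falls in char 5's range; it's byte 1 of D8 AD = 0xD8.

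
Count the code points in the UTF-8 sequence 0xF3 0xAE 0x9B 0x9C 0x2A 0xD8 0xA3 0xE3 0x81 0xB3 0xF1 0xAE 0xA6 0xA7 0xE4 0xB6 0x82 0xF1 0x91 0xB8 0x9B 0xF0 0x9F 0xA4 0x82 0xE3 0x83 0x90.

9

Byte at offset 0: 0xF3 = 11110011 → 4-byte char (#1). Advance 4.
Byte at offset 4: 0x2A = 00101010 → 1-byte char (#2). Advance 1.
Byte at offset 5: 0xD8 = 11011000 → 2-byte char (#3). Advance 2.
Byte at offset 7: 0xE3 = 11100011 → 3-byte char (#4). Advance 3.
Byte at offset 10: 0xF1 = 11110001 → 4-byte char (#5). Advance 4.
Byte at offset 14: 0xE4 = 11100100 → 3-byte char (#6). Advance 3.
Byte at offset 17: 0xF1 = 11110001 → 4-byte char (#7). Advance 4.
Byte at offset 21: 0xF0 = 11110000 → 4-byte char (#8). Advance 4.
Byte at offset 25: 0xE3 = 11100011 → 3-byte char (#9). Advance 3.
Reached end at offset 28 after 9 code points.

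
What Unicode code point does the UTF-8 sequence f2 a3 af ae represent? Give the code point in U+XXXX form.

Leading byte 0xF2 = 11110010 matches 11110xxx → 4-byte sequence.
Byte 1: 0xF2 = 11110010, payload 010 (3 bits).
Byte 2: 0xA3 = 10100011 (10xxxxxx ✓), payload 100011.
Byte 3: 0xAF = 10101111 (10xxxxxx ✓), payload 101111.
Byte 4: 0xAE = 10101110 (10xxxxxx ✓), payload 101110.
Concatenate: 010100011101111101110 = 0xA3BEE (21 bits → U+A3BEE).

U+A3BEE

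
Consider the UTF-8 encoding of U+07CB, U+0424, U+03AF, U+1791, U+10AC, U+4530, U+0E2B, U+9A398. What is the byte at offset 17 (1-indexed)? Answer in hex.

1-indexed offset 17 is 0-indexed offset 16.
U+07CB → 2-byte form DF 8B at offsets 0–1.
U+0424 → 2-byte form D0 A4 at offsets 2–3.
U+03AF → 2-byte form CE AF at offsets 4–5.
U+1791 → 3-byte form E1 9E 91 at offsets 6–8.
U+10AC → 3-byte form E1 82 AC at offsets 9–11.
U+4530 → 3-byte form E4 94 B0 at offsets 12–14.
U+0E2B → 3-byte form E0 B8 AB at offsets 15–17.
Offset 16 falls in char 7's range; it's byte 2 of E0 B8 AB = 0xB8.

0xB8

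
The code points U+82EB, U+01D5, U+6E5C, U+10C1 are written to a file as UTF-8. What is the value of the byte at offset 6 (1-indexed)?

1-indexed offset 6 is 0-indexed offset 5.
U+82EB → 3-byte form E8 8B AB at offsets 0–2.
U+01D5 → 2-byte form C7 95 at offsets 3–4.
U+6E5C → 3-byte form E6 B9 9C at offsets 5–7.
Offset 5 falls in char 3's range; it's byte 1 of E6 B9 9C = 0xE6.

0xE6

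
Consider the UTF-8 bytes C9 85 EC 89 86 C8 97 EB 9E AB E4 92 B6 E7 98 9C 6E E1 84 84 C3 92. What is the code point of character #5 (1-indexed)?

U+44B6

Offset 0: leading byte 0xC9 = 11001001 → 2-byte char #1 = C9 85.
Offset 2: leading byte 0xEC = 11101100 → 3-byte char #2 = EC 89 86.
Offset 5: leading byte 0xC8 = 11001000 → 2-byte char #3 = C8 97.
Offset 7: leading byte 0xEB = 11101011 → 3-byte char #4 = EB 9E AB.
Offset 10: leading byte 0xE4 = 11100100 → 3-byte char #5 = E4 92 B6.
Leading byte 0xE4 = 11100100 matches 1110xxxx → 3-byte sequence.
Byte 1: 0xE4 = 11100100, payload 0100 (4 bits).
Byte 2: 0x92 = 10010010 (10xxxxxx ✓), payload 010010.
Byte 3: 0xB6 = 10110110 (10xxxxxx ✓), payload 110110.
Concatenate: 0100010010110110 = 0x44B6 (16 bits → U+44B6).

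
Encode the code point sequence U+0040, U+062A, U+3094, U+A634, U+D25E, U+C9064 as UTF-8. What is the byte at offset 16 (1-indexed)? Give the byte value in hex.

0xA4

1-indexed offset 16 is 0-indexed offset 15.
U+0040 → 1-byte form 40 at offsets 0–0.
U+062A → 2-byte form D8 AA at offsets 1–2.
U+3094 → 3-byte form E3 82 94 at offsets 3–5.
U+A634 → 3-byte form EA 98 B4 at offsets 6–8.
U+D25E → 3-byte form ED 89 9E at offsets 9–11.
U+C9064 → 4-byte form F3 89 81 A4 at offsets 12–15.
Offset 15 falls in char 6's range; it's byte 4 of F3 89 81 A4 = 0xA4.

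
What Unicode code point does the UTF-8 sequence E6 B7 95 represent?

Leading byte 0xE6 = 11100110 matches 1110xxxx → 3-byte sequence.
Byte 1: 0xE6 = 11100110, payload 0110 (4 bits).
Byte 2: 0xB7 = 10110111 (10xxxxxx ✓), payload 110111.
Byte 3: 0x95 = 10010101 (10xxxxxx ✓), payload 010101.
Concatenate: 0110110111010101 = 0x6DD5 (16 bits → U+6DD5).

U+6DD5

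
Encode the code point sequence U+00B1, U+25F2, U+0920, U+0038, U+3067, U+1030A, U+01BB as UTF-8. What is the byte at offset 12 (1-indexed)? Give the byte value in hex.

0xA7

1-indexed offset 12 is 0-indexed offset 11.
U+00B1 → 2-byte form C2 B1 at offsets 0–1.
U+25F2 → 3-byte form E2 97 B2 at offsets 2–4.
U+0920 → 3-byte form E0 A4 A0 at offsets 5–7.
U+0038 → 1-byte form 38 at offsets 8–8.
U+3067 → 3-byte form E3 81 A7 at offsets 9–11.
Offset 11 falls in char 5's range; it's byte 3 of E3 81 A7 = 0xA7.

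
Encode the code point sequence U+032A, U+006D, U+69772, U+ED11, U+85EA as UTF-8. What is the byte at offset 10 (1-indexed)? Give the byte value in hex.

0x91

1-indexed offset 10 is 0-indexed offset 9.
U+032A → 2-byte form CC AA at offsets 0–1.
U+006D → 1-byte form 6D at offsets 2–2.
U+69772 → 4-byte form F1 A9 9D B2 at offsets 3–6.
U+ED11 → 3-byte form EE B4 91 at offsets 7–9.
Offset 9 falls in char 4's range; it's byte 3 of EE B4 91 = 0x91.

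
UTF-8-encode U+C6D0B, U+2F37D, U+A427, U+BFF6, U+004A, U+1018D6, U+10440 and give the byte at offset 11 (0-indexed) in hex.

0xEB

U+C6D0B → 4-byte form F3 86 B4 8B at offsets 0–3.
U+2F37D → 4-byte form F0 AF 8D BD at offsets 4–7.
U+A427 → 3-byte form EA 90 A7 at offsets 8–10.
U+BFF6 → 3-byte form EB BF B6 at offsets 11–13.
Offset 11 falls in char 4's range; it's byte 1 of EB BF B6 = 0xEB.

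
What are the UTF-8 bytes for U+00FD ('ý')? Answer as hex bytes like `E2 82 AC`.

C3 BD

U+00FD = 0xFD = 253 decimal. In range U+0080–U+07FF → 2-byte form: 110xxxxx 10xxxxxx.
Binary (11 bits): 00011111101.
Split 5+6: 00011 | 111101.
Byte 1: 11000011 = 0xC3.
Byte 2: 10111101 = 0xBD.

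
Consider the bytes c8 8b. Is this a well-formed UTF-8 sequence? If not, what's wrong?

valid

Leading byte 0xC8 = 11001000 → 2-byte form.
Continuation bytes 0x8B=10001011 all match 10xxxxxx.
Decoded value 0x20B is ≥ 0x80 (shortest form) and not a surrogate.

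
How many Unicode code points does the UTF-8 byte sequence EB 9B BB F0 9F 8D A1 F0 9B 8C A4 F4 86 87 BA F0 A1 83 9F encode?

Byte at offset 0: 0xEB = 11101011 → 3-byte char (#1). Advance 3.
Byte at offset 3: 0xF0 = 11110000 → 4-byte char (#2). Advance 4.
Byte at offset 7: 0xF0 = 11110000 → 4-byte char (#3). Advance 4.
Byte at offset 11: 0xF4 = 11110100 → 4-byte char (#4). Advance 4.
Byte at offset 15: 0xF0 = 11110000 → 4-byte char (#5). Advance 4.
Reached end at offset 19 after 5 code points.

5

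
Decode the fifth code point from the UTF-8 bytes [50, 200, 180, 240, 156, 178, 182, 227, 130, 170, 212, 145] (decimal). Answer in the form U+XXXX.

Offset 0: leading byte 0x32 = 00110010 → 1-byte char #1 = 32.
Offset 1: leading byte 0xC8 = 11001000 → 2-byte char #2 = C8 B4.
Offset 3: leading byte 0xF0 = 11110000 → 4-byte char #3 = F0 9C B2 B6.
Offset 7: leading byte 0xE3 = 11100011 → 3-byte char #4 = E3 82 AA.
Offset 10: leading byte 0xD4 = 11010100 → 2-byte char #5 = D4 91.
Leading byte 0xD4 = 11010100 matches 110xxxxx → 2-byte sequence.
Byte 1: 0xD4 = 11010100, payload 10100 (5 bits).
Byte 2: 0x91 = 10010001 (10xxxxxx ✓), payload 010001.
Concatenate: 10100010001 = 0x511 (11 bits → U+0511).

U+0511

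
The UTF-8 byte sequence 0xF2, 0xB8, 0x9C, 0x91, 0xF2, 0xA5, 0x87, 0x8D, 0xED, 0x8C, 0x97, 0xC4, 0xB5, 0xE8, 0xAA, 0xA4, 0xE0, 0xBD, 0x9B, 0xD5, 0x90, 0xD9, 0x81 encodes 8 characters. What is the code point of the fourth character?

U+0135

Offset 0: leading byte 0xF2 = 11110010 → 4-byte char #1 = F2 B8 9C 91.
Offset 4: leading byte 0xF2 = 11110010 → 4-byte char #2 = F2 A5 87 8D.
Offset 8: leading byte 0xED = 11101101 → 3-byte char #3 = ED 8C 97.
Offset 11: leading byte 0xC4 = 11000100 → 2-byte char #4 = C4 B5.
Leading byte 0xC4 = 11000100 matches 110xxxxx → 2-byte sequence.
Byte 1: 0xC4 = 11000100, payload 00100 (5 bits).
Byte 2: 0xB5 = 10110101 (10xxxxxx ✓), payload 110101.
Concatenate: 00100110101 = 0x135 (11 bits → U+0135).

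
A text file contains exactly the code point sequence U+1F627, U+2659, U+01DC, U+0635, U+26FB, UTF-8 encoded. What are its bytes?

F0 9F 98 A7 E2 99 99 C7 9C D8 B5 E2 9B BB

U+1F627: 4-byte form → F0 9F 98 A7.
U+2659: 3-byte form → E2 99 99.
U+01DC: 2-byte form → C7 9C.
U+0635: 2-byte form → D8 B5.
U+26FB: 3-byte form → E2 9B BB.
Concatenated (14 bytes): F0 9F 98 A7 E2 99 99 C7 9C D8 B5 E2 9B BB.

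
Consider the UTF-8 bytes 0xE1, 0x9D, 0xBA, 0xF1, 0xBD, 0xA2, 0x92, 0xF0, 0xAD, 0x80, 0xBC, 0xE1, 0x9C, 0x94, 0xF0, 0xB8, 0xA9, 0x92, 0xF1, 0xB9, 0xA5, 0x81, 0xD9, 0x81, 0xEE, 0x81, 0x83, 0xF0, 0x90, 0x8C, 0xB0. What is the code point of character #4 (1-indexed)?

Offset 0: leading byte 0xE1 = 11100001 → 3-byte char #1 = E1 9D BA.
Offset 3: leading byte 0xF1 = 11110001 → 4-byte char #2 = F1 BD A2 92.
Offset 7: leading byte 0xF0 = 11110000 → 4-byte char #3 = F0 AD 80 BC.
Offset 11: leading byte 0xE1 = 11100001 → 3-byte char #4 = E1 9C 94.
Leading byte 0xE1 = 11100001 matches 1110xxxx → 3-byte sequence.
Byte 1: 0xE1 = 11100001, payload 0001 (4 bits).
Byte 2: 0x9C = 10011100 (10xxxxxx ✓), payload 011100.
Byte 3: 0x94 = 10010100 (10xxxxxx ✓), payload 010100.
Concatenate: 0001011100010100 = 0x1714 (16 bits → U+1714).

U+1714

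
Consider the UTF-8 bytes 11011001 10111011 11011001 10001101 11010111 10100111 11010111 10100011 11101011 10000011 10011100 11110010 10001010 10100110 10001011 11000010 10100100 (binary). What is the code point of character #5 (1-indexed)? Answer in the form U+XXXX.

U+B0DC

Offset 0: leading byte 0xD9 = 11011001 → 2-byte char #1 = D9 BB.
Offset 2: leading byte 0xD9 = 11011001 → 2-byte char #2 = D9 8D.
Offset 4: leading byte 0xD7 = 11010111 → 2-byte char #3 = D7 A7.
Offset 6: leading byte 0xD7 = 11010111 → 2-byte char #4 = D7 A3.
Offset 8: leading byte 0xEB = 11101011 → 3-byte char #5 = EB 83 9C.
Leading byte 0xEB = 11101011 matches 1110xxxx → 3-byte sequence.
Byte 1: 0xEB = 11101011, payload 1011 (4 bits).
Byte 2: 0x83 = 10000011 (10xxxxxx ✓), payload 000011.
Byte 3: 0x9C = 10011100 (10xxxxxx ✓), payload 011100.
Concatenate: 1011000011011100 = 0xB0DC (16 bits → U+B0DC).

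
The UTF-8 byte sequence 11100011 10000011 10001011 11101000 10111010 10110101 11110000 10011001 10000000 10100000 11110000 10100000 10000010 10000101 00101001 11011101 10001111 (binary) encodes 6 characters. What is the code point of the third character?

U+19020

Offset 0: leading byte 0xE3 = 11100011 → 3-byte char #1 = E3 83 8B.
Offset 3: leading byte 0xE8 = 11101000 → 3-byte char #2 = E8 BA B5.
Offset 6: leading byte 0xF0 = 11110000 → 4-byte char #3 = F0 99 80 A0.
Leading byte 0xF0 = 11110000 matches 11110xxx → 4-byte sequence.
Byte 1: 0xF0 = 11110000, payload 000 (3 bits).
Byte 2: 0x99 = 10011001 (10xxxxxx ✓), payload 011001.
Byte 3: 0x80 = 10000000 (10xxxxxx ✓), payload 000000.
Byte 4: 0xA0 = 10100000 (10xxxxxx ✓), payload 100000.
Concatenate: 000011001000000100000 = 0x19020 (21 bits → U+19020).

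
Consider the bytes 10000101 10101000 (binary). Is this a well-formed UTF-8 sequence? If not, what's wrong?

invalid (continuation byte with no leading byte)

Byte 0x85 = 10000101 has the form 10xxxxxx — a continuation byte — but there is no preceding leading byte.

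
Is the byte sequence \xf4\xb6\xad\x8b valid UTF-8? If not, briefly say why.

Leading byte 0xF4 = 11110100 → 4-byte form.
Payload = 0x136B4B, which exceeds U+10FFFF, the maximum Unicode code point. (Leading bytes F5–FF, or F4 followed by ≥ 0x90, are invalid.)

invalid (encodes a value above U+10FFFF)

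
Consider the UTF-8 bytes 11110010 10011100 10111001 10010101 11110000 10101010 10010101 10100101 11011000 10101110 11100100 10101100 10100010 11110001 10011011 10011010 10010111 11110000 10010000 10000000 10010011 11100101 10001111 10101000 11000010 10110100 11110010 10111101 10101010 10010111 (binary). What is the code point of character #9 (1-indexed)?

Offset 0: leading byte 0xF2 = 11110010 → 4-byte char #1 = F2 9C B9 95.
Offset 4: leading byte 0xF0 = 11110000 → 4-byte char #2 = F0 AA 95 A5.
Offset 8: leading byte 0xD8 = 11011000 → 2-byte char #3 = D8 AE.
Offset 10: leading byte 0xE4 = 11100100 → 3-byte char #4 = E4 AC A2.
Offset 13: leading byte 0xF1 = 11110001 → 4-byte char #5 = F1 9B 9A 97.
Offset 17: leading byte 0xF0 = 11110000 → 4-byte char #6 = F0 90 80 93.
Offset 21: leading byte 0xE5 = 11100101 → 3-byte char #7 = E5 8F A8.
Offset 24: leading byte 0xC2 = 11000010 → 2-byte char #8 = C2 B4.
Offset 26: leading byte 0xF2 = 11110010 → 4-byte char #9 = F2 BD AA 97.
Leading byte 0xF2 = 11110010 matches 11110xxx → 4-byte sequence.
Byte 1: 0xF2 = 11110010, payload 010 (3 bits).
Byte 2: 0xBD = 10111101 (10xxxxxx ✓), payload 111101.
Byte 3: 0xAA = 10101010 (10xxxxxx ✓), payload 101010.
Byte 4: 0x97 = 10010111 (10xxxxxx ✓), payload 010111.
Concatenate: 010111101101010010111 = 0xBDA97 (21 bits → U+BDA97).

U+BDA97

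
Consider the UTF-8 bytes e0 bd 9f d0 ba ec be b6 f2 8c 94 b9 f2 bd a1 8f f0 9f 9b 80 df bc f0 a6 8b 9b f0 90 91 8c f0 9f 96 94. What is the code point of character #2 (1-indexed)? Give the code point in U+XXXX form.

U+043A

Offset 0: leading byte 0xE0 = 11100000 → 3-byte char #1 = E0 BD 9F.
Offset 3: leading byte 0xD0 = 11010000 → 2-byte char #2 = D0 BA.
Leading byte 0xD0 = 11010000 matches 110xxxxx → 2-byte sequence.
Byte 1: 0xD0 = 11010000, payload 10000 (5 bits).
Byte 2: 0xBA = 10111010 (10xxxxxx ✓), payload 111010.
Concatenate: 10000111010 = 0x43A (11 bits → U+043A).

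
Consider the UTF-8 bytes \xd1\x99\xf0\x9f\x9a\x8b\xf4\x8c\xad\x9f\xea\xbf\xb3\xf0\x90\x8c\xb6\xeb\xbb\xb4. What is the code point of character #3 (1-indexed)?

U+10CB5F

Offset 0: leading byte 0xD1 = 11010001 → 2-byte char #1 = D1 99.
Offset 2: leading byte 0xF0 = 11110000 → 4-byte char #2 = F0 9F 9A 8B.
Offset 6: leading byte 0xF4 = 11110100 → 4-byte char #3 = F4 8C AD 9F.
Leading byte 0xF4 = 11110100 matches 11110xxx → 4-byte sequence.
Byte 1: 0xF4 = 11110100, payload 100 (3 bits).
Byte 2: 0x8C = 10001100 (10xxxxxx ✓), payload 001100.
Byte 3: 0xAD = 10101101 (10xxxxxx ✓), payload 101101.
Byte 4: 0x9F = 10011111 (10xxxxxx ✓), payload 011111.
Concatenate: 100001100101101011111 = 0x10CB5F (21 bits → U+10CB5F).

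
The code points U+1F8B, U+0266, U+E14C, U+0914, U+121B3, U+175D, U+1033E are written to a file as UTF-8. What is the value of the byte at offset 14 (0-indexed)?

0xB3

U+1F8B → 3-byte form E1 BE 8B at offsets 0–2.
U+0266 → 2-byte form C9 A6 at offsets 3–4.
U+E14C → 3-byte form EE 85 8C at offsets 5–7.
U+0914 → 3-byte form E0 A4 94 at offsets 8–10.
U+121B3 → 4-byte form F0 92 86 B3 at offsets 11–14.
Offset 14 falls in char 5's range; it's byte 4 of F0 92 86 B3 = 0xB3.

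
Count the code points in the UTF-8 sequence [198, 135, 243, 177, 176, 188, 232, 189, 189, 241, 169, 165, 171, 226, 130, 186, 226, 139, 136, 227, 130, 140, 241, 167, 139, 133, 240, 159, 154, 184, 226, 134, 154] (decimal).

10

Byte at offset 0: 0xC6 = 11000110 → 2-byte char (#1). Advance 2.
Byte at offset 2: 0xF3 = 11110011 → 4-byte char (#2). Advance 4.
Byte at offset 6: 0xE8 = 11101000 → 3-byte char (#3). Advance 3.
Byte at offset 9: 0xF1 = 11110001 → 4-byte char (#4). Advance 4.
Byte at offset 13: 0xE2 = 11100010 → 3-byte char (#5). Advance 3.
Byte at offset 16: 0xE2 = 11100010 → 3-byte char (#6). Advance 3.
Byte at offset 19: 0xE3 = 11100011 → 3-byte char (#7). Advance 3.
Byte at offset 22: 0xF1 = 11110001 → 4-byte char (#8). Advance 4.
Byte at offset 26: 0xF0 = 11110000 → 4-byte char (#9). Advance 4.
Byte at offset 30: 0xE2 = 11100010 → 3-byte char (#10). Advance 3.
Reached end at offset 33 after 10 code points.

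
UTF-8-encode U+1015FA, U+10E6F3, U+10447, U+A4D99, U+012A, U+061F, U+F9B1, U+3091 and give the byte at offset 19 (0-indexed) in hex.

0x9F

U+1015FA → 4-byte form F4 81 97 BA at offsets 0–3.
U+10E6F3 → 4-byte form F4 8E 9B B3 at offsets 4–7.
U+10447 → 4-byte form F0 90 91 87 at offsets 8–11.
U+A4D99 → 4-byte form F2 A4 B6 99 at offsets 12–15.
U+012A → 2-byte form C4 AA at offsets 16–17.
U+061F → 2-byte form D8 9F at offsets 18–19.
Offset 19 falls in char 6's range; it's byte 2 of D8 9F = 0x9F.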